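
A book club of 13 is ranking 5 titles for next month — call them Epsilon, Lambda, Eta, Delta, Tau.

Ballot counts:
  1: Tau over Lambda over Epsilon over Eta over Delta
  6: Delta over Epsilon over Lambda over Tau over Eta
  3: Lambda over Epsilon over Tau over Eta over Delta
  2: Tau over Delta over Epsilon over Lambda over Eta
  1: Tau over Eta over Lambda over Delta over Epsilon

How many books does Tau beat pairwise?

2

Tau against each rival (13 members):
Tau vs Epsilon: Epsilon wins 9–4.
Tau vs Lambda: Tau preferred on 1+2+1 = 4 ballots; Lambda wins 9–4.
Tau vs Eta: Tau is ranked higher on 1+6+3+2+1 = 13 ballots, Eta on 0. Tau wins 13–0.
Tau vs Delta: Tau wins 7–6.
Tau beats Eta, Delta; loses to Epsilon, Lambda — 2 pairwise wins.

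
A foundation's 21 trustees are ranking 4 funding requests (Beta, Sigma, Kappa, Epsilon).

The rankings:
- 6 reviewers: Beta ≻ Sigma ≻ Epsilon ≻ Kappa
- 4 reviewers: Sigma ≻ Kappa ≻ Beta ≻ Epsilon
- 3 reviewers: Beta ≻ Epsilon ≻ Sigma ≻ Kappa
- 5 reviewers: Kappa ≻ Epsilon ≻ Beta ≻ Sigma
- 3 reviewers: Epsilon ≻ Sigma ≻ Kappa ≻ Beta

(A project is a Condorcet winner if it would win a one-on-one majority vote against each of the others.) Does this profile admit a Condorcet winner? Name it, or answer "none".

Pairwise majorities:
Beta vs Sigma: Beta preferred on 6+3+5 = 14 ballots; Beta wins 14–7.
Beta vs Kappa: 9 to 12, Kappa.
Beta–Epsilon: Beta 13–8.
Sigma–Kappa: Sigma 16–5.
Sigma vs Epsilon: Sigma preferred on 6+4 = 10 ballots; Epsilon wins 11–10.
Kappa vs Epsilon: Epsilon, 12–9.
No project is unbeaten: Beta loses to Kappa; Sigma loses to Beta; Kappa loses to Sigma; Epsilon loses to Beta. In particular Beta → Sigma → Kappa → Beta is a majority cycle — no Condorcet winner exists.

none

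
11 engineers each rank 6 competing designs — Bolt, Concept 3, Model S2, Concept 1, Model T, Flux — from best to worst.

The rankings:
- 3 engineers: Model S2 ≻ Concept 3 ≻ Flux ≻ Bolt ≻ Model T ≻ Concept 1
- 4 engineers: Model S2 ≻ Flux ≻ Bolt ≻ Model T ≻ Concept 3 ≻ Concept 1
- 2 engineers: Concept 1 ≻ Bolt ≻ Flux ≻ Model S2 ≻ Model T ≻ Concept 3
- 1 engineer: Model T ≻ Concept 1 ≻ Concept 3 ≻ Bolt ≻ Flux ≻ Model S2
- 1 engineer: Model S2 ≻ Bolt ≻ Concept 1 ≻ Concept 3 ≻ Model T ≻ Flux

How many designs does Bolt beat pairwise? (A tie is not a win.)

Bolt against each rival (11 engineers):
Bolt vs Concept 3: Bolt preferred on 4+2+1 = 7 ballots; Bolt wins 7–4.
Bolt vs Model S2: 2+1 = 3 for Bolt, 8 for Model S2 — Model S2 by 8–3.
Bolt vs Concept 1: Bolt, 8–3.
Bolt vs Model T: 3+4+2+1 = 10 for Bolt, 1 for Model T — Bolt by 10–1.
Bolt vs Flux: Bolt is ranked higher on 2+1+1 = 4 ballots, Flux on 7. Flux wins 7–4.
Bolt beats Concept 3, Concept 1, Model T; loses to Model S2, Flux — 3 pairwise wins.

3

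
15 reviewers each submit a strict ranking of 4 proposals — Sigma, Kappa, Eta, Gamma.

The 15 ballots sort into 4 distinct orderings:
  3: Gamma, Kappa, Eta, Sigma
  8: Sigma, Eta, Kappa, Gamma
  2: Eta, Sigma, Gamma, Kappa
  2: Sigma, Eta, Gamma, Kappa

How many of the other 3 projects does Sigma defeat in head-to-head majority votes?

3

Sigma against each rival (15 reviewers):
Sigma vs Kappa: Sigma is ranked higher on 8+2+2 = 12 ballots, Kappa on 3. Sigma wins 12–3.
Sigma–Eta: Sigma 10–5.
Sigma vs Gamma: Sigma wins 12–3.
Sigma beats Kappa, Eta, Gamma — 3 pairwise wins.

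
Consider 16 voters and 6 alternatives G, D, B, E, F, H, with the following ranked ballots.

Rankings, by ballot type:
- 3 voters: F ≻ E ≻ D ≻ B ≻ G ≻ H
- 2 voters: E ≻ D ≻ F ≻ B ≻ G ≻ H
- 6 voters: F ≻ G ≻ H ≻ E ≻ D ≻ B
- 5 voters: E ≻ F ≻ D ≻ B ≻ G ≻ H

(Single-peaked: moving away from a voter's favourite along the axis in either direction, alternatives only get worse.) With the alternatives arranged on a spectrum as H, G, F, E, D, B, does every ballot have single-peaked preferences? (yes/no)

Axis positions: H=1, G=2, F=3, E=4, D=5, B=6.
Ballot type 1 (peak F at position 3): ranking walks positions 3-4-5-6-2-1, expanding outward from the peak — single-peaked.
Ballot type 2 (peak E at position 4): ranking walks positions 4-5-3-6-2-1, expanding outward from the peak — single-peaked.
Ballot type 3 (peak F at position 3): ranking walks positions 3-2-1-4-5-6, expanding outward from the peak — single-peaked.
Ballot type 4 (peak E at position 4): ranking walks positions 4-3-5-6-2-1, expanding outward from the peak — single-peaked.
Every ranking is single-peaked on this axis.

yes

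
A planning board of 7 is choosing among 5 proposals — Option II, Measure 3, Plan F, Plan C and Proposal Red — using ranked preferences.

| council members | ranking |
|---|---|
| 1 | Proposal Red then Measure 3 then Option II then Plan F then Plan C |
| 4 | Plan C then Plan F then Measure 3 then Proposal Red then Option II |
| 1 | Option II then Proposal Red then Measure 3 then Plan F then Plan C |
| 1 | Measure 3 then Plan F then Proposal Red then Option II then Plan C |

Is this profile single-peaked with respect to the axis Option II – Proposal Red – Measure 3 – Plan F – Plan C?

yes

Axis positions: Option II=1, Proposal Red=2, Measure 3=3, Plan F=4, Plan C=5.
Faction 1 (peak Proposal Red at position 2): ranking walks positions 2-3-1-4-5, expanding outward from the peak — single-peaked.
Faction 2 (peak Plan C at position 5): ranking walks positions 5-4-3-2-1, expanding outward from the peak — single-peaked.
Faction 3 (peak Option II at position 1): ranking walks positions 1-2-3-4-5, expanding outward from the peak — single-peaked.
Faction 4 (peak Measure 3 at position 3): ranking walks positions 3-4-2-1-5, expanding outward from the peak — single-peaked.
Every ranking is single-peaked on this axis.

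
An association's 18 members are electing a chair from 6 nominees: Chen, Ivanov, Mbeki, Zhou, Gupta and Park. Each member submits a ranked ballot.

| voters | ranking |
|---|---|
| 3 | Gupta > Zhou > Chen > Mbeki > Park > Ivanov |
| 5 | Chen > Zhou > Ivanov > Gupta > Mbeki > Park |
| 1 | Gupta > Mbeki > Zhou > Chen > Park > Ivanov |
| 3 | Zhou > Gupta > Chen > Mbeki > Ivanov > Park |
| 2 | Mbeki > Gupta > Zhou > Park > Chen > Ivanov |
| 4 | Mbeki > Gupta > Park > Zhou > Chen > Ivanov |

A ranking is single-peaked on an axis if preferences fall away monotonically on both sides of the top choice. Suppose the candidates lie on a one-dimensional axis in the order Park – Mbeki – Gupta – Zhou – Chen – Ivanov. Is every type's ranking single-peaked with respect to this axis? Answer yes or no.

Axis positions: Park=1, Mbeki=2, Gupta=3, Zhou=4, Chen=5, Ivanov=6.
Type 1 (peak Gupta at position 3): ranking walks positions 3-4-5-2-1-6, expanding outward from the peak — single-peaked.
Type 2 (peak Chen at position 5): ranking walks positions 5-4-6-3-2-1, expanding outward from the peak — single-peaked.
Type 3 (peak Gupta at position 3): ranking walks positions 3-2-4-5-1-6, expanding outward from the peak — single-peaked.
Type 4 (peak Zhou at position 4): ranking walks positions 4-3-5-2-6-1, expanding outward from the peak — single-peaked.
Type 5 (peak Mbeki at position 2): ranking walks positions 2-3-4-1-5-6, expanding outward from the peak — single-peaked.
Type 6 (peak Mbeki at position 2): ranking walks positions 2-3-1-4-5-6, expanding outward from the peak — single-peaked.
Every ranking is single-peaked on this axis.

yes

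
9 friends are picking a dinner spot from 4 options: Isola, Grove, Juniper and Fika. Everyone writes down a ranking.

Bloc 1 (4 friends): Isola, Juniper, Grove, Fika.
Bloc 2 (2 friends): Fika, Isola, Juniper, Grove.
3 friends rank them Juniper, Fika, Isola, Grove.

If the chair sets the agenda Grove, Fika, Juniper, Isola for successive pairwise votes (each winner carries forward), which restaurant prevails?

Round 1: Grove vs Fika — 4–5, Fika advances.
Round 2: Fika vs Juniper — 2–7, Juniper advances.
Round 3: Juniper vs Isola — 3–6, Isola advances.
Isola survives the agenda.

Isola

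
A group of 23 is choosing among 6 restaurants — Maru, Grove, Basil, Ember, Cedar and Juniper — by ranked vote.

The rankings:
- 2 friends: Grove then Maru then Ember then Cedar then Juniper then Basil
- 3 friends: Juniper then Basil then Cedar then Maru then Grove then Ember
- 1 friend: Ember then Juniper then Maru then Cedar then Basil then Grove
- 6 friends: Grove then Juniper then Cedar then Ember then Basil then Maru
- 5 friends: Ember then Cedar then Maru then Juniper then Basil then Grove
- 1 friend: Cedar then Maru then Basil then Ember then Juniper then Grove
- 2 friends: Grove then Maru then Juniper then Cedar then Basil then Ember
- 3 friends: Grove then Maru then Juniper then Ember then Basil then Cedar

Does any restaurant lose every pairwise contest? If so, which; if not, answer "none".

Basil

Head-to-head results (23 friends):
Maru–Grove: Grove 13–10.
Maru vs Basil: Maru is ranked higher on 2+1+5+1+2+3 = 14 ballots, Basil on 9. Maru wins 14–9.
Maru vs Ember: 2+3+1+2+3 = 11 for Maru, 12 for Ember — Ember by 12–11.
Maru vs Cedar: Maru is ranked higher on 2+1+2+3 = 8 ballots, Cedar on 15. Cedar wins 15–8.
Maru vs Juniper: Maru wins 13–10.
Grove vs Basil: 13 to 10, Grove.
Grove vs Ember: 2+3+6+2+3 = 16 for Grove, 7 for Ember — Grove by 16–7.
Grove vs Cedar: Grove preferred on 2+6+2+3 = 13 ballots; Grove wins 13–10.
Grove vs Juniper: Grove is ranked higher on 2+6+2+3 = 13 ballots, Juniper on 10. Grove wins 13–10.
Basil vs Ember: 3+1+2 = 6 for Basil, 17 for Ember — Ember by 17–6.
Basil vs Cedar: 6 to 17, Cedar.
Basil vs Juniper: Juniper wins 22–1.
Ember vs Cedar: Cedar wins 12–11.
Ember vs Juniper: Ember preferred on 2+1+5+1 = 9 ballots; Juniper wins 14–9.
Cedar vs Juniper: 2+5+1 = 8 for Cedar, 15 for Juniper — Juniper by 15–8.
Only Basil has no wins; Basil is the Condorcet loser.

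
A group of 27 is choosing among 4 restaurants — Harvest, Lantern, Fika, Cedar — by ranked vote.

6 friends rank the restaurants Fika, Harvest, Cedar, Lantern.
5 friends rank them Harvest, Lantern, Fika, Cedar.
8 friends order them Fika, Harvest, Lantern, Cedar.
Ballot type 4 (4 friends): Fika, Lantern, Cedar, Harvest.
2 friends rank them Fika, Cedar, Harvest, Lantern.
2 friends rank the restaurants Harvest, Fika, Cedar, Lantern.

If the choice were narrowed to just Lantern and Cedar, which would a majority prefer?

Lantern

Ballots ranking Lantern above Cedar: 5 + 8 + 4 = 17.
Ballots ranking Cedar above Lantern: 27 − 17 = 10.
Lantern wins the head-to-head 17–10.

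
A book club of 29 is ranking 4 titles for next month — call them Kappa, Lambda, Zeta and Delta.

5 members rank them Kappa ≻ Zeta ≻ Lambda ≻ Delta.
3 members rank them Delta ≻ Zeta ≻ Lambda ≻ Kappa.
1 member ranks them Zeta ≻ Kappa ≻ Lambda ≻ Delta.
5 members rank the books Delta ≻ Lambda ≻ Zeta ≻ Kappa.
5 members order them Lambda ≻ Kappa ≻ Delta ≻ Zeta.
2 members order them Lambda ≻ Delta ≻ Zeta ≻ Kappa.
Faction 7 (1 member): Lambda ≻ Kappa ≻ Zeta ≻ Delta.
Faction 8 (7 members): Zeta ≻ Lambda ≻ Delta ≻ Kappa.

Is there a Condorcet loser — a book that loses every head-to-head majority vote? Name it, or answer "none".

Head-to-head results (29 members):
Kappa vs Lambda: Lambda wins 23–6.
Kappa–Zeta: Zeta 18–11.
Kappa vs Delta: 5+1+5+1 = 12 for Kappa, 17 for Delta — Delta by 17–12.
Lambda vs Zeta: 13 to 16, Zeta.
Lambda vs Delta: Lambda, 21–8.
Zeta vs Delta: Zeta preferred on 5+1+1+7 = 14 ballots; Delta wins 15–14.
Only Kappa has no wins; Kappa is the Condorcet loser.

Kappa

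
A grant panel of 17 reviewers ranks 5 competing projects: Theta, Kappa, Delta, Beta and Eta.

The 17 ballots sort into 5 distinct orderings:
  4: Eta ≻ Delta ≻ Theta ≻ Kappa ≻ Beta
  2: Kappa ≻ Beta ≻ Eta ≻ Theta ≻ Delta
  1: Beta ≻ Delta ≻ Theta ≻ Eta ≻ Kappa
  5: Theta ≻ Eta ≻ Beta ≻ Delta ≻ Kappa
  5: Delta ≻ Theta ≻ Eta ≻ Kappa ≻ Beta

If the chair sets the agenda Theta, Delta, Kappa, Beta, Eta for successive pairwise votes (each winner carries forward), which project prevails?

Round 1: Theta vs Delta — 7–10, Delta advances.
Round 2: Delta vs Kappa — 15–2, Delta advances.
Round 3: Delta vs Beta — 9–8, Delta advances.
Round 4: Delta vs Eta — 6–11, Eta advances.
Eta survives the agenda.

Eta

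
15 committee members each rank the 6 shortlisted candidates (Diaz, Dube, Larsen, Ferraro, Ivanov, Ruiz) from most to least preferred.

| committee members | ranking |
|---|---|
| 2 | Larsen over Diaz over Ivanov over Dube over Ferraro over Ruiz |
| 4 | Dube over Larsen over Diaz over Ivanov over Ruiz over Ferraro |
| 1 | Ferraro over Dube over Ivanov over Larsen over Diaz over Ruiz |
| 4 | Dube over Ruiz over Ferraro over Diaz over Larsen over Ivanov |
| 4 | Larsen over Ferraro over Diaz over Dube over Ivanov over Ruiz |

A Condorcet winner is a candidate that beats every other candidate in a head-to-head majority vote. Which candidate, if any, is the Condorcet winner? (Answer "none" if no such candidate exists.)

Dube

Head-to-head results (15 committee members):
Diaz vs Dube: Diaz is ranked higher on 2+4 = 6 ballots, Dube on 9. Dube wins 9–6.
Diaz vs Larsen: Diaz is ranked higher on 4 ballots, Larsen on 11. Larsen wins 11–4.
Diaz vs Ferraro: Diaz preferred on 2+4 = 6 ballots; Ferraro wins 9–6.
Diaz vs Ivanov: 14 to 1, Diaz.
Diaz vs Ruiz: 11 to 4, Diaz.
Dube vs Larsen: Dube is ranked higher on 4+1+4 = 9 ballots, Larsen on 6. Dube wins 9–6.
Dube vs Ferraro: 2+4+4 = 10 for Dube, 5 for Ferraro — Dube by 10–5.
Dube vs Ivanov: 13 to 2, Dube.
Dube vs Ruiz: 15 to 0, Dube.
Larsen vs Ferraro: 2+4+4 = 10 for Larsen, 5 for Ferraro — Larsen by 10–5.
Larsen vs Ivanov: 2+4+4+4 = 14 for Larsen, 1 for Ivanov — Larsen by 14–1.
Larsen vs Ruiz: Larsen preferred on 2+4+1+4 = 11 ballots; Larsen wins 11–4.
Ferraro vs Ivanov: 9 to 6, Ferraro.
Ferraro vs Ruiz: Ferraro is ranked higher on 2+1+4 = 7 ballots, Ruiz on 8. Ruiz wins 8–7.
Ivanov vs Ruiz: 2+4+1+4 = 11 for Ivanov, 4 for Ruiz — Ivanov by 11–4.
Dube defeats every rival head-to-head and is the Condorcet winner.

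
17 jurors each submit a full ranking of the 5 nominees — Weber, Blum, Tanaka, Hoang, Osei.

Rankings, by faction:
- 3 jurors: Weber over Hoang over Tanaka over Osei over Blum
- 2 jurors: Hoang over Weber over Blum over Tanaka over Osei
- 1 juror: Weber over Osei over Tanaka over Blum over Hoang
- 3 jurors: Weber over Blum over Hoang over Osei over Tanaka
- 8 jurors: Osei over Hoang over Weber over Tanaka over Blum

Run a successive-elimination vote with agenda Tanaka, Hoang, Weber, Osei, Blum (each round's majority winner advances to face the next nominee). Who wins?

Osei

Round 1: Tanaka vs Hoang — 1–16, Hoang advances.
Round 2: Hoang vs Weber — 10–7, Hoang advances.
Round 3: Hoang vs Osei — 8–9, Osei advances.
Round 4: Osei vs Blum — 12–5, Osei advances.
The agenda winner is Osei.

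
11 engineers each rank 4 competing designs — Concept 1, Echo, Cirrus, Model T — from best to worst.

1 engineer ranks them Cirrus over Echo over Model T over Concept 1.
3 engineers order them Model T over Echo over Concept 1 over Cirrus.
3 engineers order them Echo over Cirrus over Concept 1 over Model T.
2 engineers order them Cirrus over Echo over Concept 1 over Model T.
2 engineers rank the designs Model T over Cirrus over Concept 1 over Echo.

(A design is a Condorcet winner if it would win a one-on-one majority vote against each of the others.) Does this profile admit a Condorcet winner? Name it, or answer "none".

Echo

Pairwise majorities:
Concept 1 vs Echo: Concept 1 is ranked higher on 2 ballots, Echo on 9. Echo wins 9–2.
Concept 1–Cirrus: Cirrus 8–3.
Concept 1 vs Model T: 5 to 6, Model T.
Echo vs Cirrus: Echo wins 6–5.
Echo–Model T: Echo 6–5.
Cirrus–Model T: Cirrus 6–5.
Echo wins every pairwise contest, so Echo is the Condorcet winner.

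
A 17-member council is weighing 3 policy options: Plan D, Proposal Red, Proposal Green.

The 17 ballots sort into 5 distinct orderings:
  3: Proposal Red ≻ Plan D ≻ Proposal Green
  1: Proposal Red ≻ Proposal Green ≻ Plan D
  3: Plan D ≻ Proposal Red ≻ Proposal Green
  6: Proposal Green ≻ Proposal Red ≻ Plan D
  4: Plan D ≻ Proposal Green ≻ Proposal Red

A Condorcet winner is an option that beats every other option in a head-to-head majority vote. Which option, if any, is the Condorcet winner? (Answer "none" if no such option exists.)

none

Head-to-head results (17 council members):
Plan D vs Proposal Red: Proposal Red, 10–7.
Plan D vs Proposal Green: Plan D, 10–7.
Proposal Red–Proposal Green: Proposal Green 10–7.
No option is unbeaten: Plan D loses to Proposal Red; Proposal Red loses to Proposal Green; Proposal Green loses to Plan D. In particular Plan D > Proposal Green > Proposal Red > Plan D is a majority cycle — no Condorcet winner exists.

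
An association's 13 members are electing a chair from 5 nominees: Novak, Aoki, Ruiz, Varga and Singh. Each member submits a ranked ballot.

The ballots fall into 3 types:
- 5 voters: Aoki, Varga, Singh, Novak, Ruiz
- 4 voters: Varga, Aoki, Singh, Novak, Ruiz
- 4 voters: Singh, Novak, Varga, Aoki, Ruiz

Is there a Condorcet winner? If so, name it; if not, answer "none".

Varga

Pairwise majorities:
Novak–Aoki: Aoki 9–4.
Novak vs Ruiz: Novak, 13–0.
Novak vs Varga: Varga, 9–4.
Novak vs Singh: Singh, 13–0.
Aoki vs Ruiz: Aoki wins 13–0.
Aoki–Varga: Varga 8–5.
Aoki vs Singh: Aoki, 9–4.
Ruiz vs Varga: Varga, 13–0.
Ruiz vs Singh: Singh, 13–0.
Varga vs Singh: Varga wins 9–4.
Varga wins every pairwise contest, so Varga is the Condorcet winner.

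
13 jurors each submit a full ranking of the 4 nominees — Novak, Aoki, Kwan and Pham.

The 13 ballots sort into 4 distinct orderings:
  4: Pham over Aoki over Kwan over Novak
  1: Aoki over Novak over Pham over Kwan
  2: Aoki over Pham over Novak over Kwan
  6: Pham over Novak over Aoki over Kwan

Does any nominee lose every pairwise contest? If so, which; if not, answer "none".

Kwan

Pairwise majorities:
Novak vs Aoki: Aoki, 7–6.
Novak–Kwan: Novak 9–4.
Novak vs Pham: Novak is ranked higher on 1 ballot, Pham on 12. Pham wins 12–1.
Aoki vs Kwan: Aoki, 13–0.
Aoki vs Pham: Aoki preferred on 1+2 = 3 ballots; Pham wins 10–3.
Kwan vs Pham: Pham, 13–0.
Kwan loses to every other nominee — it is the Condorcet loser.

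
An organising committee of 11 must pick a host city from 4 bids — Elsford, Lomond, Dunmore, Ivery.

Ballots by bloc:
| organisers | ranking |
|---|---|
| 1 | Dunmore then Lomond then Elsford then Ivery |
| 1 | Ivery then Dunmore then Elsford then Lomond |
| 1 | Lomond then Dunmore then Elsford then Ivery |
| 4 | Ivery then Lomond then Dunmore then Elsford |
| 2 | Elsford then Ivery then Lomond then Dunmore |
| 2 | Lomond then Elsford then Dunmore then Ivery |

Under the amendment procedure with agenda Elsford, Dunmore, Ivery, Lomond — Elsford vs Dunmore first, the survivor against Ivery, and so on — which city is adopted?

Ivery

Round 1: Elsford vs Dunmore — 4–7, Dunmore advances.
Round 2: Dunmore vs Ivery — 4–7, Ivery advances.
Round 3: Ivery vs Lomond — 7–4, Ivery advances.
The agenda winner is Ivery.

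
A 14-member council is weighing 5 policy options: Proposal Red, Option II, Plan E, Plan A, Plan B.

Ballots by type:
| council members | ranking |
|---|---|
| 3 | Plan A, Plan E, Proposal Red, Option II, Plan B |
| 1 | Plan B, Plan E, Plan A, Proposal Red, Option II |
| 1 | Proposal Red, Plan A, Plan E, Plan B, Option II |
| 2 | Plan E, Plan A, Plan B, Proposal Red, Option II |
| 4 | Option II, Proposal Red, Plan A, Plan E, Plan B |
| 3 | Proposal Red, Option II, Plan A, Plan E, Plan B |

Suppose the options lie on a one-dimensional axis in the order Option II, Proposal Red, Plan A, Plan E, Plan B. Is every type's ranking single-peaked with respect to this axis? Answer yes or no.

Axis positions: Option II=1, Proposal Red=2, Plan A=3, Plan E=4, Plan B=5.
Type 1 (peak Plan A at position 3): ranking walks positions 3-4-2-1-5, expanding outward from the peak — single-peaked.
Type 2 (peak Plan B at position 5): ranking walks positions 5-4-3-2-1, expanding outward from the peak — single-peaked.
Type 3 (peak Proposal Red at position 2): ranking walks positions 2-3-4-5-1, expanding outward from the peak — single-peaked.
Type 4 (peak Plan E at position 4): ranking walks positions 4-3-5-2-1, expanding outward from the peak — single-peaked.
Type 5 (peak Option II at position 1): ranking walks positions 1-2-3-4-5, expanding outward from the peak — single-peaked.
Type 6 (peak Proposal Red at position 2): ranking walks positions 2-1-3-4-5, expanding outward from the peak — single-peaked.
Every ranking is single-peaked on this axis.

yes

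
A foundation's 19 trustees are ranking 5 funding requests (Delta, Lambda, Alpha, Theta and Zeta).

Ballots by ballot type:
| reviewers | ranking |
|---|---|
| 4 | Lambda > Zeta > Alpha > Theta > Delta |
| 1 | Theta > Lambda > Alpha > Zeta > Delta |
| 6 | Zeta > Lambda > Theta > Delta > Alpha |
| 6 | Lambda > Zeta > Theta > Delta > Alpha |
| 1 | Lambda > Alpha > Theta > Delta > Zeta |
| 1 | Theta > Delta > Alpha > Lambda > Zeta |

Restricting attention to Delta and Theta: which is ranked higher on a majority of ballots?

Theta

No ballot ranks Delta above Theta: 0.
Ballots ranking Theta above Delta: 19 − 0 = 19.
Theta wins the head-to-head 19–0.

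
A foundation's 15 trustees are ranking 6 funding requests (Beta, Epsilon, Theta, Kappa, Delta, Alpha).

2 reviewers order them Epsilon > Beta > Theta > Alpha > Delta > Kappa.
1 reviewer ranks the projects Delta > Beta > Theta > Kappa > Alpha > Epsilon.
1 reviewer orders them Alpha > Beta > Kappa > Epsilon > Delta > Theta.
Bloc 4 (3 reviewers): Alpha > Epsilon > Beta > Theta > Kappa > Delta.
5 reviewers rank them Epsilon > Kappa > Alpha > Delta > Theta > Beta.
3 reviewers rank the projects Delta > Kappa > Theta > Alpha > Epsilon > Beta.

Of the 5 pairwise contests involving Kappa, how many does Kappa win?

4

Kappa against each rival (15 reviewers):
Kappa vs Beta: Kappa wins 8–7.
Kappa–Epsilon: Epsilon 10–5.
Kappa vs Theta: Kappa preferred on 1+5+3 = 9 ballots; Kappa wins 9–6.
Kappa–Delta: Kappa 9–6.
Kappa vs Alpha: 9 to 6, Kappa.
Kappa beats Beta, Theta, Delta, Alpha; loses to Epsilon — 4 pairwise wins.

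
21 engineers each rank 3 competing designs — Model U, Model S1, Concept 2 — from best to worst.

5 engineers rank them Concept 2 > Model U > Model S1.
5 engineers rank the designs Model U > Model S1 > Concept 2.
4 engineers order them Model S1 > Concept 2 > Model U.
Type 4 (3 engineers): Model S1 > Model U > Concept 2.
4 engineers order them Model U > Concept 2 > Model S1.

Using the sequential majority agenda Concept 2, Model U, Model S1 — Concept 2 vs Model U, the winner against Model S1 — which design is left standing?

Model U

Round 1: Concept 2 vs Model U — 9–12, Model U advances.
Round 2: Model U vs Model S1 — 14–7, Model U advances.
Model U survives the agenda.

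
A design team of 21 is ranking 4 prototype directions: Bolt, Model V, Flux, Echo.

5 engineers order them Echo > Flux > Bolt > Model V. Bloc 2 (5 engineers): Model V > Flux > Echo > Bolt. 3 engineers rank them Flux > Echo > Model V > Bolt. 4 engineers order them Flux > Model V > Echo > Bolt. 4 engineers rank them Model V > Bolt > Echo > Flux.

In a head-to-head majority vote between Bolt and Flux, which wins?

Ballots ranking Bolt above Flux: 4.
Ballots ranking Flux above Bolt: 21 − 4 = 17.
Flux wins the head-to-head 17–4.

Flux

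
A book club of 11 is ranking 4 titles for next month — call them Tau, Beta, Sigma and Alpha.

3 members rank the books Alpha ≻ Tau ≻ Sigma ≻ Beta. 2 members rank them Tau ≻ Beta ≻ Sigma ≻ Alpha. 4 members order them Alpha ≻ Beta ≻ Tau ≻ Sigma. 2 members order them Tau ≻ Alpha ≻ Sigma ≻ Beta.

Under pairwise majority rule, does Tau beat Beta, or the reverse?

Ballots ranking Tau above Beta: 3 + 2 + 2 = 7.
Ballots ranking Beta above Tau: 11 − 7 = 4.
Tau wins the head-to-head 7–4.

Tau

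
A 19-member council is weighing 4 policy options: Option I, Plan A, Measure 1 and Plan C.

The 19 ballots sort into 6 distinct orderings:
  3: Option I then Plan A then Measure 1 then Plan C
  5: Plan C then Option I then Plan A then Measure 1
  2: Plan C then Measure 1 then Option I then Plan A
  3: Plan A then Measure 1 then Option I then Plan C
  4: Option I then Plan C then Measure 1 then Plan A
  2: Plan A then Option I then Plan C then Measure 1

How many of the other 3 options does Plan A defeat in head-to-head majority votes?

1

Plan A against each rival (19 council members):
Plan A vs Option I: 5 to 14, Option I.
Plan A vs Measure 1: Plan A preferred on 3+5+3+2 = 13 ballots; Plan A wins 13–6.
Plan A vs Plan C: Plan A preferred on 3+3+2 = 8 ballots; Plan C wins 11–8.
Plan A beats Measure 1; loses to Option I, Plan C — 1 pairwise win.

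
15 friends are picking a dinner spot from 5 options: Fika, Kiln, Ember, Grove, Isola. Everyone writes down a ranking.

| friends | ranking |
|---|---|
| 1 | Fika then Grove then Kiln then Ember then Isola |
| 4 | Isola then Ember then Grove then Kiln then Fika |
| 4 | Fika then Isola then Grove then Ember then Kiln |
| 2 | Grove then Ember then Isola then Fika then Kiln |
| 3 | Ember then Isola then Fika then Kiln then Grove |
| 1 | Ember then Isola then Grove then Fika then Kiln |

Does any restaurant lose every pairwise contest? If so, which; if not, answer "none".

Pairwise majorities:
Fika vs Kiln: 11 to 4, Fika.
Fika vs Ember: 5 to 10, Ember.
Fika–Grove: Fika 8–7.
Fika vs Isola: Fika is ranked higher on 1+4 = 5 ballots, Isola on 10. Isola wins 10–5.
Kiln vs Ember: 1 for Kiln, 14 for Ember — Ember by 14–1.
Kiln vs Grove: Grove, 12–3.
Kiln vs Isola: Kiln is ranked higher on 1 ballot, Isola on 14. Isola wins 14–1.
Ember vs Grove: Ember wins 8–7.
Ember vs Isola: Isola, 8–7.
Grove vs Isola: Grove is ranked higher on 1+2 = 3 ballots, Isola on 12. Isola wins 12–3.
Only Kiln has no wins; Kiln is the Condorcet loser.

Kiln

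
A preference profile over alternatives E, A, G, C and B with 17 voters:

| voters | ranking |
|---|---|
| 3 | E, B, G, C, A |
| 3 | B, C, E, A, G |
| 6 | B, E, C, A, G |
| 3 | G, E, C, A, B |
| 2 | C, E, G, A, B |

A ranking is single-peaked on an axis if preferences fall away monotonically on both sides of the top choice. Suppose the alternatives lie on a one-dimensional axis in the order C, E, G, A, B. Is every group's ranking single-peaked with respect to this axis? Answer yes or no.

no

Axis positions: C=1, E=2, G=3, A=4, B=5.
Group 1: ranking walks positions 2-5-3-1-4; B is ranked above G even though G lies between B and the peak E on the axis — preferences dip and rise again. Not single-peaked.
Group 2: ranking walks positions 5-1-2-4-3; C is ranked above A even though A lies between C and the peak B on the axis — preferences dip and rise again. Not single-peaked.
Group 3: ranking walks positions 5-2-1-4-3; E is ranked above A even though A lies between E and the peak B on the axis — preferences dip and rise again. Not single-peaked.
Group 4 (peak G at position 3): ranking walks positions 3-2-1-4-5, expanding outward from the peak — single-peaked.
Group 5 (peak C at position 1): ranking walks positions 1-2-3-4-5, expanding outward from the peak — single-peaked.
Group 1 violates single-peakedness, so the profile is not single-peaked on this axis.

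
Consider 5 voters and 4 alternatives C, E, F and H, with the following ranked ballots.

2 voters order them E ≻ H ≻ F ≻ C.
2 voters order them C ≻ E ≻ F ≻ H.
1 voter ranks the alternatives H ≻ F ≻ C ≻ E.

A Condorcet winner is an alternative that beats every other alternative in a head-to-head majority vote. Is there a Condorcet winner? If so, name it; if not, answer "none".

Pairwise majorities:
C vs E: C wins 3–2.
C–F: F 3–2.
C vs H: 2 to 3, H.
E–F: E 4–1.
E vs H: E, 4–1.
F–H: H 3–2.
Every alternative loses at least once (C loses to F; E loses to C; F loses to E; H loses to E). The majority relation contains the cycle C → E → F → C, so there is no Condorcet winner.

none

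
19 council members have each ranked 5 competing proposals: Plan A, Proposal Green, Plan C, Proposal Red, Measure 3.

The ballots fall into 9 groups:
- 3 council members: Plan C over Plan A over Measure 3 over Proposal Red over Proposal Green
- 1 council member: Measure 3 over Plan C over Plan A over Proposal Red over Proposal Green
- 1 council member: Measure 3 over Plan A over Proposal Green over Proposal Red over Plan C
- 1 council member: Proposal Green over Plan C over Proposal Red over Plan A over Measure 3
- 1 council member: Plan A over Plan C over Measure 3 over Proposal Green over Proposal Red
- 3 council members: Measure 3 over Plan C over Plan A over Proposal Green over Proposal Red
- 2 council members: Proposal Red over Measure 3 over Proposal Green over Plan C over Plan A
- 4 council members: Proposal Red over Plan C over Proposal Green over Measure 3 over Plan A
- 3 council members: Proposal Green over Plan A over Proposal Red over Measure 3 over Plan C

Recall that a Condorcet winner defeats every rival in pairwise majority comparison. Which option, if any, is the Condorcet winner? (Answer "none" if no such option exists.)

Check each pair by majority over 19 ballots:
Plan A vs Proposal Green: Proposal Green wins 10–9.
Plan A vs Plan C: Plan C, 14–5.
Plan A vs Proposal Red: Plan A, 12–7.
Plan A vs Measure 3: Measure 3, 11–8.
Proposal Green–Plan C: Plan C 12–7.
Proposal Green vs Proposal Red: Proposal Green is ranked higher on 1+1+1+3+3 = 9 ballots, Proposal Red on 10. Proposal Red wins 10–9.
Proposal Green vs Measure 3: Measure 3 wins 11–8.
Plan C vs Proposal Red: Proposal Red, 10–9.
Plan C vs Measure 3: 9 to 10, Measure 3.
Proposal Red vs Measure 3: 10 to 9, Proposal Red.
No option is unbeaten: Plan A loses to Proposal Green; Proposal Green loses to Plan C; Plan C loses to Proposal Red; Proposal Red loses to Plan A; Measure 3 loses to Proposal Red. In particular Plan A → Proposal Red → Proposal Green → Plan A is a majority cycle — no Condorcet winner exists.

none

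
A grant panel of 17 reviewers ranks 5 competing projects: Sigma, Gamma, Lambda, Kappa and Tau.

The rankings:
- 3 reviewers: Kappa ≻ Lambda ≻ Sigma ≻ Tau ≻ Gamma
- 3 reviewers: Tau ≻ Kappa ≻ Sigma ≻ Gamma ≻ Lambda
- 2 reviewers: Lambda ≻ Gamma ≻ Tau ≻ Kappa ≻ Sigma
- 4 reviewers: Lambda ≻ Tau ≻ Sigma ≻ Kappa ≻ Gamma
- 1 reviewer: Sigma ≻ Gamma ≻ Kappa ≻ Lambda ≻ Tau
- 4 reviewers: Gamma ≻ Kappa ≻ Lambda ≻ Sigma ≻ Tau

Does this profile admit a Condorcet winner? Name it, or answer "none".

Head-to-head results (17 reviewers):
Sigma–Gamma: Sigma 11–6.
Sigma vs Lambda: Lambda wins 13–4.
Sigma vs Kappa: Kappa wins 12–5.
Sigma vs Tau: Tau, 9–8.
Gamma vs Lambda: Lambda, 9–8.
Gamma vs Kappa: Kappa wins 10–7.
Gamma vs Tau: Tau wins 10–7.
Lambda–Kappa: Kappa 11–6.
Lambda vs Tau: Lambda, 14–3.
Kappa–Tau: Tau 9–8.
No project is unbeaten: Sigma loses to Lambda; Gamma loses to Sigma; Lambda loses to Kappa; Kappa loses to Tau; Tau loses to Lambda. In particular Lambda beats Tau beats Kappa beats Lambda is a majority cycle — no Condorcet winner exists.

none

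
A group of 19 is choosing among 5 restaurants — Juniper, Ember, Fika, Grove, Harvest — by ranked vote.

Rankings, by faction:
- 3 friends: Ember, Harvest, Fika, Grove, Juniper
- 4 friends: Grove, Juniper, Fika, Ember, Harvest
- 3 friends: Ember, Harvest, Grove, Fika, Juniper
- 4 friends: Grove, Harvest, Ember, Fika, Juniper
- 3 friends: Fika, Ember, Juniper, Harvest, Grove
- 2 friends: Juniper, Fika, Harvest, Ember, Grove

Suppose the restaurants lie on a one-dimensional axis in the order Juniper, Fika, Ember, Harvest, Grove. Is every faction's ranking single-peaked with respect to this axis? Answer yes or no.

no

Axis positions: Juniper=1, Fika=2, Ember=3, Harvest=4, Grove=5.
Faction 1 (peak Ember at position 3): ranking walks positions 3-4-2-5-1, expanding outward from the peak — single-peaked.
Faction 2: ranking walks positions 5-1-2-3-4; Juniper is ranked above Harvest even though Harvest lies between Juniper and the peak Grove on the axis — preferences dip and rise again. Not single-peaked.
Faction 3 (peak Ember at position 3): ranking walks positions 3-4-5-2-1, expanding outward from the peak — single-peaked.
Faction 4 (peak Grove at position 5): ranking walks positions 5-4-3-2-1, expanding outward from the peak — single-peaked.
Faction 5 (peak Fika at position 2): ranking walks positions 2-3-1-4-5, expanding outward from the peak — single-peaked.
Faction 6: ranking walks positions 1-2-4-3-5; Harvest is ranked above Ember even though Ember lies between Harvest and the peak Juniper on the axis — preferences dip and rise again. Not single-peaked.
Faction 2 violates single-peakedness, so the profile is not single-peaked on this axis.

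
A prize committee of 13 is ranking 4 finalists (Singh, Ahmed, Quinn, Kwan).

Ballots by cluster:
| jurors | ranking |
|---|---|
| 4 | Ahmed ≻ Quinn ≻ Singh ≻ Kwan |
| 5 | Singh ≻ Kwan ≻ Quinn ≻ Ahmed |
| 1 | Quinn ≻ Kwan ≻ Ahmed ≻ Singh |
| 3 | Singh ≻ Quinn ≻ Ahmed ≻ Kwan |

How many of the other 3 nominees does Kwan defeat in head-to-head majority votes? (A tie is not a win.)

0

Kwan against each rival (13 jurors):
Kwan vs Singh: Singh wins 12–1.
Kwan vs Ahmed: Ahmed wins 7–6.
Kwan vs Quinn: Quinn wins 8–5.
Kwan beats no one; loses to Singh, Ahmed, Quinn — 0 pairwise wins.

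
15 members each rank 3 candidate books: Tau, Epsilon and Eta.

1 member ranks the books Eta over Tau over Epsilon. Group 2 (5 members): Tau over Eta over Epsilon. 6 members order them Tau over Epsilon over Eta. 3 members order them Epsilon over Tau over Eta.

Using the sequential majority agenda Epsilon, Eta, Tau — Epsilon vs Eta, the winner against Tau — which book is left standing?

Tau

Round 1: Epsilon vs Eta — 9–6, Epsilon advances.
Round 2: Epsilon vs Tau — 3–12, Tau advances.
Tau survives the agenda.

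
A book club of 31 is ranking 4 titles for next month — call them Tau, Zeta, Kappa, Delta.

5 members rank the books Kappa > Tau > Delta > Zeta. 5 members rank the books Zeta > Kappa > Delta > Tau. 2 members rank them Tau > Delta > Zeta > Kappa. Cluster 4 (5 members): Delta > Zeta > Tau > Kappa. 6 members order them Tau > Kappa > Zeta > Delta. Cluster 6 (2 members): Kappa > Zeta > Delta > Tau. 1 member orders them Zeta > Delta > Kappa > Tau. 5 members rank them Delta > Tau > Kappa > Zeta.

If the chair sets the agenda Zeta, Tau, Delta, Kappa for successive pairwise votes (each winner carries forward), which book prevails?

Kappa

Round 1: Zeta vs Tau — 13–18, Tau advances.
Round 2: Tau vs Delta — 13–18, Delta advances.
Round 3: Delta vs Kappa — 13–18, Kappa advances.
Kappa survives the agenda.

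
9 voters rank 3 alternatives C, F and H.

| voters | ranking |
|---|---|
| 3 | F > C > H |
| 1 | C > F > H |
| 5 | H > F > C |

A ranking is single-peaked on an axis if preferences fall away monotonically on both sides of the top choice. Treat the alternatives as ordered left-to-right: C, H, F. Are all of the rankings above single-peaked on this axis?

Axis positions: C=1, H=2, F=3.
Type 1: ranking walks positions 3-1-2; C is ranked above H even though H lies between C and the peak F on the axis — preferences dip and rise again. Not single-peaked.
Type 2: ranking walks positions 1-3-2; F is ranked above H even though H lies between F and the peak C on the axis — preferences dip and rise again. Not single-peaked.
Type 3 (peak H at position 2): ranking walks positions 2-3-1, expanding outward from the peak — single-peaked.
Type 1 violates single-peakedness, so the profile is not single-peaked on this axis.

no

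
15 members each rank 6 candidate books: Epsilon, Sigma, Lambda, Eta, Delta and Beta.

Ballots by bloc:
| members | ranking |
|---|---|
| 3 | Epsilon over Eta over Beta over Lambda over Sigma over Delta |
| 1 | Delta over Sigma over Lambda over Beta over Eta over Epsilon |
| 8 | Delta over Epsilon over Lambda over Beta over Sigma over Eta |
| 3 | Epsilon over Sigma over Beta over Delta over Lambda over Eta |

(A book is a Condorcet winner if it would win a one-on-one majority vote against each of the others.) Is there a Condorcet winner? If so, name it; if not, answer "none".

Delta

Pairwise majorities:
Epsilon vs Sigma: Epsilon is ranked higher on 3+8+3 = 14 ballots, Sigma on 1. Epsilon wins 14–1.
Epsilon vs Lambda: Epsilon preferred on 3+8+3 = 14 ballots; Epsilon wins 14–1.
Epsilon vs Eta: 14 to 1, Epsilon.
Epsilon vs Delta: Epsilon preferred on 3+3 = 6 ballots; Delta wins 9–6.
Epsilon vs Beta: Epsilon preferred on 3+8+3 = 14 ballots; Epsilon wins 14–1.
Sigma vs Lambda: Sigma preferred on 1+3 = 4 ballots; Lambda wins 11–4.
Sigma vs Eta: 1+8+3 = 12 for Sigma, 3 for Eta — Sigma by 12–3.
Sigma vs Delta: 6 to 9, Delta.
Sigma vs Beta: Sigma is ranked higher on 1+3 = 4 ballots, Beta on 11. Beta wins 11–4.
Lambda vs Eta: Lambda is ranked higher on 1+8+3 = 12 ballots, Eta on 3. Lambda wins 12–3.
Lambda vs Delta: Lambda is ranked higher on 3 ballots, Delta on 12. Delta wins 12–3.
Lambda vs Beta: 1+8 = 9 for Lambda, 6 for Beta — Lambda by 9–6.
Eta vs Delta: 3 for Eta, 12 for Delta — Delta by 12–3.
Eta vs Beta: 3 to 12, Beta.
Delta vs Beta: Delta preferred on 1+8 = 9 ballots; Delta wins 9–6.
Delta wins every pairwise contest, so Delta is the Condorcet winner.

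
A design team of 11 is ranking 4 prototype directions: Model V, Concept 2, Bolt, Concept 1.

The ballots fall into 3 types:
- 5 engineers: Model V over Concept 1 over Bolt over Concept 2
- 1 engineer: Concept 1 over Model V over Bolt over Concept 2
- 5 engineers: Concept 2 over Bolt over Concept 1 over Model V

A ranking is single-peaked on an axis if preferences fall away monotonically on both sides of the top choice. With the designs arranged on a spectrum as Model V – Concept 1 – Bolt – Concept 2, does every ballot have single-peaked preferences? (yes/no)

yes

Axis positions: Model V=1, Concept 1=2, Bolt=3, Concept 2=4.
Type 1 (peak Model V at position 1): ranking walks positions 1-2-3-4, expanding outward from the peak — single-peaked.
Type 2 (peak Concept 1 at position 2): ranking walks positions 2-1-3-4, expanding outward from the peak — single-peaked.
Type 3 (peak Concept 2 at position 4): ranking walks positions 4-3-2-1, expanding outward from the peak — single-peaked.
Every ranking is single-peaked on this axis.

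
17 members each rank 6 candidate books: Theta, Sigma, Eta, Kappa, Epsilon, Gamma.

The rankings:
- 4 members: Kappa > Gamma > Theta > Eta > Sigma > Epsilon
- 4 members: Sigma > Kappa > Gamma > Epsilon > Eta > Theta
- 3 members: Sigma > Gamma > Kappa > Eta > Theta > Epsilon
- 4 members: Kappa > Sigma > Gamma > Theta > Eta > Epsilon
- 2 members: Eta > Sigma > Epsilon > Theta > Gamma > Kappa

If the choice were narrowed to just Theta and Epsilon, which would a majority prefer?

Ballots ranking Theta above Epsilon: 4 + 3 + 4 = 11.
Ballots ranking Epsilon above Theta: 17 − 11 = 6.
Theta wins the head-to-head 11–6.

Theta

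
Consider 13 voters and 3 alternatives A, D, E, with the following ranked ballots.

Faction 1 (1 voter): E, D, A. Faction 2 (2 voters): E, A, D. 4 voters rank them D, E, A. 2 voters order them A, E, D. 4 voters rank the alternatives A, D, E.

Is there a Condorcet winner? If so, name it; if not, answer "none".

none

Head-to-head results (13 voters):
A vs D: A preferred on 2+2+4 = 8 ballots; A wins 8–5.
A vs E: A is ranked higher on 2+4 = 6 ballots, E on 7. E wins 7–6.
D vs E: D is ranked higher on 4+4 = 8 ballots, E on 5. D wins 8–5.
Each alternative drops at least one matchup (A loses to E; D loses to A; E loses to D); the cycle A > D > E > A rules out a Condorcet winner.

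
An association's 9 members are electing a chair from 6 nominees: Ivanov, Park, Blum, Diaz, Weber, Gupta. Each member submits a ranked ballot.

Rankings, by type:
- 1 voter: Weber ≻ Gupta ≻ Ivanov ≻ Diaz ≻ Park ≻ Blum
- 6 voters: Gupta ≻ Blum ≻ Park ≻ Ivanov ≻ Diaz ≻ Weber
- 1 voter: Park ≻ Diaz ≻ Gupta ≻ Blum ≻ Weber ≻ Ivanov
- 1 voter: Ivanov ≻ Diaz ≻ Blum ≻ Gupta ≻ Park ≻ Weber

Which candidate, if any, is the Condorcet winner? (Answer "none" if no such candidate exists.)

Gupta

Check each pair by majority over 9 ballots:
Ivanov vs Park: Ivanov preferred on 1+1 = 2 ballots; Park wins 7–2.
Ivanov vs Blum: 2 to 7, Blum.
Ivanov vs Diaz: 8 to 1, Ivanov.
Ivanov vs Weber: 7 to 2, Ivanov.
Ivanov vs Gupta: Ivanov is ranked higher on 1 ballot, Gupta on 8. Gupta wins 8–1.
Park vs Blum: 1+1 = 2 for Park, 7 for Blum — Blum by 7–2.
Park vs Diaz: Park preferred on 6+1 = 7 ballots; Park wins 7–2.
Park vs Weber: 8 to 1, Park.
Park vs Gupta: 1 to 8, Gupta.
Blum vs Diaz: Blum is ranked higher on 6 ballots, Diaz on 3. Blum wins 6–3.
Blum vs Weber: 8 to 1, Blum.
Blum vs Gupta: Blum preferred on 1 ballot; Gupta wins 8–1.
Diaz vs Weber: Diaz is ranked higher on 6+1+1 = 8 ballots, Weber on 1. Diaz wins 8–1.
Diaz vs Gupta: 1+1 = 2 for Diaz, 7 for Gupta — Gupta by 7–2.
Weber vs Gupta: 1 to 8, Gupta.
Gupta wins every pairwise contest, so Gupta is the Condorcet winner.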